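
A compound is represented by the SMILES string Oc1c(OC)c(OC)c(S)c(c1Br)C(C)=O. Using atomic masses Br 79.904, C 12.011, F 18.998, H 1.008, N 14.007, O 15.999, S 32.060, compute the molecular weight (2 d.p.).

First, the molecular formula is C10H11BrO4S (counting implicit H from valence).
  Br: 1 × 79.904 = 79.904
  C: 10 × 12.011 = 120.110
  H: 11 × 1.008 = 11.088
  O: 4 × 15.999 = 63.996
  S: 1 × 32.060 = 32.060
Sum: 1×79.904 + 10×12.011 + 11×1.008 + 4×15.999 + 1×32.060 = 307.158 → 307.16 g/mol.

307.16 g/mol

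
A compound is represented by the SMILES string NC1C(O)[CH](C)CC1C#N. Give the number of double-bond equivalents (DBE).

3

Molecular formula: C7H12N2O.
DoU = (2C + 2 + N − H − X) / 2, where X is the halogen count and O/S are ignored.
    = (2·7 + 2 + 2 − 12 − 0) / 2 = 6 / 2 = 3.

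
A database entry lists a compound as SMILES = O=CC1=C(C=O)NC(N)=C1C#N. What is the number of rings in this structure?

1

In SMILES, each pair of matching ring-closure digits denotes one ring-closing bond; the number of such bonds equals the number of independent rings.
Ring-closure bonds here: 1.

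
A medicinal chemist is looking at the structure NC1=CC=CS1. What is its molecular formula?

Walk through each heavy atom and fill implicit hydrogens from standard valence (C 4, N 3, O 2, S 2, halogen 1):
  atom 1: N, bond orders sum to 1 (valence 3) → 2 H
  atom 2: C, bond orders sum to 4 (valence 4) → 0 H
  atom 3: C, bond orders sum to 3 (valence 4) → 1 H
  atom 4: C, bond orders sum to 3 (valence 4) → 1 H
  atom 5: C, bond orders sum to 3 (valence 4) → 1 H
  atom 6: S, bond orders sum to 2 (valence 2) → 0 H
Totals → C:4, H:5, N:1, S:1.
In Hill order: C4H5NS.

C4H5NS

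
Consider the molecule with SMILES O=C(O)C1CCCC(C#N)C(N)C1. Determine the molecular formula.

Walk through each heavy atom and fill implicit hydrogens from standard valence (C 4, N 3, O 2, S 2, halogen 1):
  atom 1: O, bond orders sum to 2 (valence 2) → 0 H
  atom 2: C, bond orders sum to 4 (valence 4) → 0 H
  atom 3: O, bond orders sum to 1 (valence 2) → 1 H
  atom 4: C, bond orders sum to 3 (valence 4) → 1 H
  atom 5: C, bond orders sum to 2 (valence 4) → 2 H
  atom 6: C, bond orders sum to 2 (valence 4) → 2 H
  atom 7: C, bond orders sum to 2 (valence 4) → 2 H
  atom 8: C, bond orders sum to 3 (valence 4) → 1 H
  atom 9: C, bond orders sum to 4 (valence 4) → 0 H
  atom 10: N, bond orders sum to 3 (valence 3) → 0 H
  atom 11: C, bond orders sum to 3 (valence 4) → 1 H
  atom 12: N, bond orders sum to 1 (valence 3) → 2 H
  atom 13: C, bond orders sum to 2 (valence 4) → 2 H
Totals → C:9, H:14, N:2, O:2.
In Hill order: C9H14N2O2.

C9H14N2O2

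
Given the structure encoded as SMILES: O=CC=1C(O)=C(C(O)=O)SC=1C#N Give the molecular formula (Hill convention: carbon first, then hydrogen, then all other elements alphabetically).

C7H3NO4S

Walk through each heavy atom and fill implicit hydrogens from standard valence (C 4, N 3, O 2, S 2, halogen 1):
  atom 1: O, bond orders sum to 2 (valence 2) → 0 H
  atom 2: C, bond orders sum to 3 (valence 4) → 1 H
  atom 3: C, bond orders sum to 4 (valence 4) → 0 H
  atom 4: C, bond orders sum to 4 (valence 4) → 0 H
  atom 5: O, bond orders sum to 1 (valence 2) → 1 H
  atom 6: C, bond orders sum to 4 (valence 4) → 0 H
  atom 7: C, bond orders sum to 4 (valence 4) → 0 H
  atom 8: O, bond orders sum to 1 (valence 2) → 1 H
  atom 9: O, bond orders sum to 2 (valence 2) → 0 H
  atom 10: S, bond orders sum to 2 (valence 2) → 0 H
  atom 11: C, bond orders sum to 4 (valence 4) → 0 H
  atom 12: C, bond orders sum to 4 (valence 4) → 0 H
  atom 13: N, bond orders sum to 3 (valence 3) → 0 H
Totals → C:7, H:3, N:1, O:4, S:1.
In Hill order: C7H3NO4S.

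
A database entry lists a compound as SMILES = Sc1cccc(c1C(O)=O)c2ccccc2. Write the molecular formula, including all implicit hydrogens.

Walk through each heavy atom and fill implicit hydrogens from standard valence (C 4, N 3, O 2, S 2, halogen 1); for lowercase aromatic atoms, an aromatic c carries 1 H when it has two neighbours and 0 H with three, and aromatic n carries 0 H:
  atom 1: S, bond orders sum to 1 (valence 2) → 1 H
  atom 2: aromatic c, 3 neighbours → 0 H
  atom 3: aromatic c, 2 neighbours → 1 H
  atom 4: aromatic c, 2 neighbours → 1 H
  atom 5: aromatic c, 2 neighbours → 1 H
  atom 6: aromatic c, 3 neighbours → 0 H
  atom 7: aromatic c, 3 neighbours → 0 H
  atom 8: C, bond orders sum to 4 (valence 4) → 0 H
  atom 9: O, bond orders sum to 1 (valence 2) → 1 H
  atom 10: O, bond orders sum to 2 (valence 2) → 0 H
  atom 11: aromatic c, 3 neighbours → 0 H
  atom 12: aromatic c, 2 neighbours → 1 H
  atom 13: aromatic c, 2 neighbours → 1 H
  atom 14: aromatic c, 2 neighbours → 1 H
  atom 15: aromatic c, 2 neighbours → 1 H
  atom 16: aromatic c, 2 neighbours → 1 H
Totals → C:13, H:10, O:2, S:1.

C13H10O2S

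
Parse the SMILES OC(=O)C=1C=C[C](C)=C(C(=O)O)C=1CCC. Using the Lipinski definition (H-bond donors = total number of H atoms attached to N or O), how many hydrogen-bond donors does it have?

Donors: find every N or O and count the H atoms it carries.
  atom 1 (O): bond orders sum to 1 → 1 H
  atom 3 (O): bond orders sum to 2 → 0 H
  atom 11 (O): bond orders sum to 2 → 0 H
  atom 12 (O): bond orders sum to 1 → 1 H
Lipinski HBD = 2.

2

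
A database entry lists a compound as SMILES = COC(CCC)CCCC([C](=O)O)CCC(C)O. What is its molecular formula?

C14H28O4

Walk through each heavy atom and fill implicit hydrogens from standard valence (C 4, N 3, O 2, S 2, halogen 1):
  atom 1: C, bond orders sum to 1 (valence 4) → 3 H
  atom 2: O, bond orders sum to 2 (valence 2) → 0 H
  atom 3: C, bond orders sum to 3 (valence 4) → 1 H
  atom 4: C, bond orders sum to 2 (valence 4) → 2 H
  atom 5: C, bond orders sum to 2 (valence 4) → 2 H
  atom 6: C, bond orders sum to 1 (valence 4) → 3 H
  atom 7: C, bond orders sum to 2 (valence 4) → 2 H
  atom 8: C, bond orders sum to 2 (valence 4) → 2 H
  atom 9: C, bond orders sum to 2 (valence 4) → 2 H
  atom 10: C, bond orders sum to 3 (valence 4) → 1 H
  atom 11: C with explicit H count 0
  atom 12: O, bond orders sum to 2 (valence 2) → 0 H
  atom 13: O, bond orders sum to 1 (valence 2) → 1 H
  atom 14: C, bond orders sum to 2 (valence 4) → 2 H
  atom 15: C, bond orders sum to 2 (valence 4) → 2 H
  atom 16: C, bond orders sum to 3 (valence 4) → 1 H
  atom 17: C, bond orders sum to 1 (valence 4) → 3 H
  atom 18: O, bond orders sum to 1 (valence 2) → 1 H
Totals → C:14, H:28, O:4.
In Hill order: C14H28O4.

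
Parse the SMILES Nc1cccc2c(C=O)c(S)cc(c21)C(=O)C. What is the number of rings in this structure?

2

In SMILES, each pair of matching ring-closure digits denotes one ring-closing bond; the number of such bonds equals the number of independent rings.
Ring-closure bonds here: 2.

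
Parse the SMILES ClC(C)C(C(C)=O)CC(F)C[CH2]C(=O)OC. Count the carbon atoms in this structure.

11

Count every carbon token in the SMILES (each C, including those in ring-closure positions and inside branches).
Carbon count: 11.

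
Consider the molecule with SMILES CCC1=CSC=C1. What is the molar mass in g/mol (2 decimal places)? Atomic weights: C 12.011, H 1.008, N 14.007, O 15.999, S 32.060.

112.19 g/mol

First, the molecular formula is C6H8S (counting implicit H from valence).
  C: 6 × 12.011 = 72.066
  H: 8 × 1.008 = 8.064
  S: 1 × 32.060 = 32.060
Sum: 6×12.011 + 8×1.008 + 1×32.060 = 112.190 → 112.19 g/mol.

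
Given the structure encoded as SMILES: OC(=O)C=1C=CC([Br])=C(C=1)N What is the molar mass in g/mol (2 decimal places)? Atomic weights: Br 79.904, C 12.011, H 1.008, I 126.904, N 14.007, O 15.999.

216.03 g/mol

First, the molecular formula is C7H6BrNO2 (counting implicit H from valence).
  Br: 1 × 79.904 = 79.904
  C: 7 × 12.011 = 84.077
  H: 6 × 1.008 = 6.048
  N: 1 × 14.007 = 14.007
  O: 2 × 15.999 = 31.998
Sum: 1×79.904 + 7×12.011 + 6×1.008 + 1×14.007 + 2×15.999 = 216.034 → 216.03 g/mol.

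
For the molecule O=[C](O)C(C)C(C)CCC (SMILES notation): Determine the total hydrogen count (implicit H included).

Walk through each heavy atom and fill implicit hydrogens from standard valence (C 4, N 3, O 2, S 2, halogen 1):
  atom 1: O, bond orders sum to 2 (valence 2) → 0 H
  atom 2: C with explicit H count 0
  atom 3: O, bond orders sum to 1 (valence 2) → 1 H
  atom 4: C, bond orders sum to 3 (valence 4) → 1 H
  atom 5: C, bond orders sum to 1 (valence 4) → 3 H
  atom 6: C, bond orders sum to 3 (valence 4) → 1 H
  atom 7: C, bond orders sum to 1 (valence 4) → 3 H
  atom 8: C, bond orders sum to 2 (valence 4) → 2 H
  atom 9: C, bond orders sum to 2 (valence 4) → 2 H
  atom 10: C, bond orders sum to 1 (valence 4) → 3 H
Total hydrogens: 16.

16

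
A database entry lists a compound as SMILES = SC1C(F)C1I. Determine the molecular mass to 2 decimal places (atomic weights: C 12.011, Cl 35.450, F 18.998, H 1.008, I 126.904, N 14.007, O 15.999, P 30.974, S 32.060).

218.03 g/mol

First, the molecular formula is C3H4FIS (counting implicit H from valence).
  C: 3 × 12.011 = 36.033
  F: 1 × 18.998 = 18.998
  H: 4 × 1.008 = 4.032
  I: 1 × 126.904 = 126.904
  S: 1 × 32.060 = 32.060
Sum: 3×12.011 + 1×18.998 + 4×1.008 + 1×126.904 + 1×32.060 = 218.027 → 218.03 g/mol.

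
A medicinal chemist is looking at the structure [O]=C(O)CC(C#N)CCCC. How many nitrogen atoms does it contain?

Scan the SMILES for N atoms (remember two-letter symbols like Cl and Br are single atoms).
Nitrogen count: 1.

1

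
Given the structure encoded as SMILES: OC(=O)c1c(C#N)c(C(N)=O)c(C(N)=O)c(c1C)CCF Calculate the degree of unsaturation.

9

Molecular formula: C13H12FN3O4.
DoU = (2C + 2 + N − H − X) / 2, where X is the halogen count and O/S are ignored.
    = (2·13 + 2 + 3 − 12 − 1) / 2 = 18 / 2 = 9.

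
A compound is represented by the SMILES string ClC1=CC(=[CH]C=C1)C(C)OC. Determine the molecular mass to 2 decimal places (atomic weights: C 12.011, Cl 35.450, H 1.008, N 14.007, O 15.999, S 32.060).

170.64 g/mol

First, the molecular formula is C9H11ClO (counting implicit H from valence).
  C: 9 × 12.011 = 108.099
  Cl: 1 × 35.450 = 35.450
  H: 11 × 1.008 = 11.088
  O: 1 × 15.999 = 15.999
Sum: 9×12.011 + 1×35.450 + 11×1.008 + 1×15.999 = 170.636 → 170.64 g/mol.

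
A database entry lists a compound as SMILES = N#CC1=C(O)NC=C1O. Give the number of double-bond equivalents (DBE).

Molecular formula: C5H4N2O2.
DoU = (2C + 2 + N − H − X) / 2, where X is the halogen count and O/S are ignored.
    = (2·5 + 2 + 2 − 4 − 0) / 2 = 10 / 2 = 5.

5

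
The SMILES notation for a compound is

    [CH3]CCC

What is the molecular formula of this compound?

Walk through each heavy atom and fill implicit hydrogens from standard valence (C 4, N 3, O 2, S 2, halogen 1):
  atom 1: C with explicit H count 3
  atom 2: C, bond orders sum to 2 (valence 4) → 2 H
  atom 3: C, bond orders sum to 2 (valence 4) → 2 H
  atom 4: C, bond orders sum to 1 (valence 4) → 3 H
Totals → C:4, H:10.

C4H10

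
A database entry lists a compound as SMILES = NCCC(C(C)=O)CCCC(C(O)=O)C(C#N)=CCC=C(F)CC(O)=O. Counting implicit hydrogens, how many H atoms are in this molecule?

Walk through each heavy atom and fill implicit hydrogens from standard valence (C 4, N 3, O 2, S 2, halogen 1):
  atom 1: N, bond orders sum to 1 (valence 3) → 2 H
  atom 2: C, bond orders sum to 2 (valence 4) → 2 H
  atom 3: C, bond orders sum to 2 (valence 4) → 2 H
  atom 4: C, bond orders sum to 3 (valence 4) → 1 H
  atom 5: C, bond orders sum to 4 (valence 4) → 0 H
  atom 6: C, bond orders sum to 1 (valence 4) → 3 H
  atom 7: O, bond orders sum to 2 (valence 2) → 0 H
  atom 8: C, bond orders sum to 2 (valence 4) → 2 H
  atom 9: C, bond orders sum to 2 (valence 4) → 2 H
  atom 10: C, bond orders sum to 2 (valence 4) → 2 H
  atom 11: C, bond orders sum to 3 (valence 4) → 1 H
  atom 12: C, bond orders sum to 4 (valence 4) → 0 H
  atom 13: O, bond orders sum to 1 (valence 2) → 1 H
  atom 14: O, bond orders sum to 2 (valence 2) → 0 H
  atom 15: C, bond orders sum to 4 (valence 4) → 0 H
  atom 16: C, bond orders sum to 4 (valence 4) → 0 H
  atom 17: N, bond orders sum to 3 (valence 3) → 0 H
  atom 18: C, bond orders sum to 3 (valence 4) → 1 H
  atom 19: C, bond orders sum to 2 (valence 4) → 2 H
  atom 20: C, bond orders sum to 3 (valence 4) → 1 H
  atom 21: C, bond orders sum to 4 (valence 4) → 0 H
  atom 22: F (halogen, monovalent) → 0 H
  atom 23: C, bond orders sum to 2 (valence 4) → 2 H
  atom 24: C, bond orders sum to 4 (valence 4) → 0 H
  atom 25: O, bond orders sum to 1 (valence 2) → 1 H
  atom 26: O, bond orders sum to 2 (valence 2) → 0 H
Total hydrogens: 25.

25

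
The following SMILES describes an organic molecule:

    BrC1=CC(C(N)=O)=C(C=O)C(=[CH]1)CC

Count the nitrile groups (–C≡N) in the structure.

Scan the SMILES for the nitrile motif — none present.
Groups that are present: 1 aldehyde, 1 amide.

0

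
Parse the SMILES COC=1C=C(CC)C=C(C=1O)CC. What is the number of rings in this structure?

In SMILES, each pair of matching ring-closure digits denotes one ring-closing bond; the number of such bonds equals the number of independent rings.
Ring-closure bonds here: 1.

1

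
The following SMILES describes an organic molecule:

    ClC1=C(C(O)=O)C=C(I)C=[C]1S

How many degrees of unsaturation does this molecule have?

5

Degree of unsaturation = (number of rings) + (number of π bonds).
Ring closures in the SMILES: 1.
π bonds: 4 double bonds (each 1 DoU) → 4 DoU from unsaturation.
Total DoU = 1 + 4 = 5.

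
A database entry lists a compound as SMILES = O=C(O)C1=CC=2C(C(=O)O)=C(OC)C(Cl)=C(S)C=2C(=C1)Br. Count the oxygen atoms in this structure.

5

Scan the SMILES for O atoms (remember two-letter symbols like Cl and Br are single atoms).
Oxygen count: 5.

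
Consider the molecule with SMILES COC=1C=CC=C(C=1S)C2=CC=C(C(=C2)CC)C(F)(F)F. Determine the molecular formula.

Walk through each heavy atom and fill implicit hydrogens from standard valence (C 4, N 3, O 2, S 2, halogen 1):
  atom 1: C, bond orders sum to 1 (valence 4) → 3 H
  atom 2: O, bond orders sum to 2 (valence 2) → 0 H
  atom 3: C, bond orders sum to 4 (valence 4) → 0 H
  atom 4: C, bond orders sum to 3 (valence 4) → 1 H
  atom 5: C, bond orders sum to 3 (valence 4) → 1 H
  atom 6: C, bond orders sum to 3 (valence 4) → 1 H
  atom 7: C, bond orders sum to 4 (valence 4) → 0 H
  atom 8: C, bond orders sum to 4 (valence 4) → 0 H
  atom 9: S, bond orders sum to 1 (valence 2) → 1 H
  atom 10: C, bond orders sum to 4 (valence 4) → 0 H
  atom 11: C, bond orders sum to 3 (valence 4) → 1 H
  atom 12: C, bond orders sum to 3 (valence 4) → 1 H
  atom 13: C, bond orders sum to 4 (valence 4) → 0 H
  atom 14: C, bond orders sum to 4 (valence 4) → 0 H
  atom 15: C, bond orders sum to 3 (valence 4) → 1 H
  atom 16: C, bond orders sum to 2 (valence 4) → 2 H
  atom 17: C, bond orders sum to 1 (valence 4) → 3 H
  atom 18: C, bond orders sum to 4 (valence 4) → 0 H
  atom 19: F (halogen, monovalent) → 0 H
  atom 20: F (halogen, monovalent) → 0 H
  atom 21: F (halogen, monovalent) → 0 H
Totals → C:16, H:15, F:3, O:1, S:1.
In Hill order: C16H15F3OS.

C16H15F3OS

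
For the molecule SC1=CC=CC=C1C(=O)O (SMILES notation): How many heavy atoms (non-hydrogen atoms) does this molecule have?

Every atom symbol written in the SMILES (organic subset) is one heavy atom; implicit H are not written.
Heavy atoms by element → C:7, O:2, S:1.
Total: 10.

10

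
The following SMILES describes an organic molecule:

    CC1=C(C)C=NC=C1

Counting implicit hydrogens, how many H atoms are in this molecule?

9

Walk through each heavy atom and fill implicit hydrogens from standard valence (C 4, N 3, O 2, S 2, halogen 1):
  atom 1: C, bond orders sum to 1 (valence 4) → 3 H
  atom 2: C, bond orders sum to 4 (valence 4) → 0 H
  atom 3: C, bond orders sum to 4 (valence 4) → 0 H
  atom 4: C, bond orders sum to 1 (valence 4) → 3 H
  atom 5: C, bond orders sum to 3 (valence 4) → 1 H
  atom 6: N, bond orders sum to 3 (valence 3) → 0 H
  atom 7: C, bond orders sum to 3 (valence 4) → 1 H
  atom 8: C, bond orders sum to 3 (valence 4) → 1 H
Total hydrogens: 9.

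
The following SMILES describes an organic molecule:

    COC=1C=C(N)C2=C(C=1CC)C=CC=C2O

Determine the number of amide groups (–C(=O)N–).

Scan the SMILES for the amide motif — none present.
Groups that are present: 1 ether, 1 hydroxyl, 1 primary amine.

0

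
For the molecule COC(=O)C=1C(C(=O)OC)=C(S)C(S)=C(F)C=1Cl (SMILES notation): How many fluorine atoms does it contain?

Scan the SMILES for F atoms (remember two-letter symbols like Cl and Br are single atoms).
Fluorine count: 1.

1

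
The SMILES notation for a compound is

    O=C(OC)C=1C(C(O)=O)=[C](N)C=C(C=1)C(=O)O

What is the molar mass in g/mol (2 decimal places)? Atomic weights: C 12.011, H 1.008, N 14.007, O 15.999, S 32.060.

First, the molecular formula is C10H9NO6 (counting implicit H from valence).
  C: 10 × 12.011 = 120.110
  H: 9 × 1.008 = 9.072
  N: 1 × 14.007 = 14.007
  O: 6 × 15.999 = 95.994
Sum: 10×12.011 + 9×1.008 + 1×14.007 + 6×15.999 = 239.183 → 239.18 g/mol.

239.18 g/mol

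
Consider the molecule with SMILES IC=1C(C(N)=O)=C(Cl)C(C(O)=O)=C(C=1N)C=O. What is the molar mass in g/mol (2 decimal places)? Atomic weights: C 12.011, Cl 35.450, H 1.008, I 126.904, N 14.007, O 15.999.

368.51 g/mol

First, the molecular formula is C9H6ClIN2O4 (counting implicit H from valence).
  C: 9 × 12.011 = 108.099
  Cl: 1 × 35.450 = 35.450
  H: 6 × 1.008 = 6.048
  I: 1 × 126.904 = 126.904
  N: 2 × 14.007 = 28.014
  O: 4 × 15.999 = 63.996
Sum: 9×12.011 + 1×35.450 + 6×1.008 + 1×126.904 + 2×14.007 + 4×15.999 = 368.511 → 368.51 g/mol.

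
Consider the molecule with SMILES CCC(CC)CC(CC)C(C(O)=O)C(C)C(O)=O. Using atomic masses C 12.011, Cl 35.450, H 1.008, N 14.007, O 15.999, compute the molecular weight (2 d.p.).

258.36 g/mol

First, the molecular formula is C14H26O4 (counting implicit H from valence).
  C: 14 × 12.011 = 168.154
  H: 26 × 1.008 = 26.208
  O: 4 × 15.999 = 63.996
Sum: 14×12.011 + 26×1.008 + 4×15.999 = 258.358 → 258.36 g/mol.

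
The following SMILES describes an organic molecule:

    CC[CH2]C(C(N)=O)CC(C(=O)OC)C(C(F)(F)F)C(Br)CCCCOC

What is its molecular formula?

C17H29BrF3NO4

Walk through each heavy atom and fill implicit hydrogens from standard valence (C 4, N 3, O 2, S 2, halogen 1):
  atom 1: C, bond orders sum to 1 (valence 4) → 3 H
  atom 2: C, bond orders sum to 2 (valence 4) → 2 H
  atom 3: C with explicit H count 2
  atom 4: C, bond orders sum to 3 (valence 4) → 1 H
  atom 5: C, bond orders sum to 4 (valence 4) → 0 H
  atom 6: N, bond orders sum to 1 (valence 3) → 2 H
  atom 7: O, bond orders sum to 2 (valence 2) → 0 H
  atom 8: C, bond orders sum to 2 (valence 4) → 2 H
  atom 9: C, bond orders sum to 3 (valence 4) → 1 H
  atom 10: C, bond orders sum to 4 (valence 4) → 0 H
  atom 11: O, bond orders sum to 2 (valence 2) → 0 H
  atom 12: O, bond orders sum to 2 (valence 2) → 0 H
  atom 13: C, bond orders sum to 1 (valence 4) → 3 H
  atom 14: C, bond orders sum to 3 (valence 4) → 1 H
  atom 15: C, bond orders sum to 4 (valence 4) → 0 H
  atom 16: F (halogen, monovalent) → 0 H
  atom 17: F (halogen, monovalent) → 0 H
  atom 18: F (halogen, monovalent) → 0 H
  atom 19: C, bond orders sum to 3 (valence 4) → 1 H
  atom 20: Br (halogen, monovalent) → 0 H
  atom 21: C, bond orders sum to 2 (valence 4) → 2 H
  atom 22: C, bond orders sum to 2 (valence 4) → 2 H
  atom 23: C, bond orders sum to 2 (valence 4) → 2 H
  atom 24: C, bond orders sum to 2 (valence 4) → 2 H
  atom 25: O, bond orders sum to 2 (valence 2) → 0 H
  atom 26: C, bond orders sum to 1 (valence 4) → 3 H
Totals → C:17, H:29, Br:1, F:3, N:1, O:4.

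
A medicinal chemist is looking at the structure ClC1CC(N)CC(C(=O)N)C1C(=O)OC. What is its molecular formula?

Walk through each heavy atom and fill implicit hydrogens from standard valence (C 4, N 3, O 2, S 2, halogen 1):
  atom 1: Cl (halogen, monovalent) → 0 H
  atom 2: C, bond orders sum to 3 (valence 4) → 1 H
  atom 3: C, bond orders sum to 2 (valence 4) → 2 H
  atom 4: C, bond orders sum to 3 (valence 4) → 1 H
  atom 5: N, bond orders sum to 1 (valence 3) → 2 H
  atom 6: C, bond orders sum to 2 (valence 4) → 2 H
  atom 7: C, bond orders sum to 3 (valence 4) → 1 H
  atom 8: C, bond orders sum to 4 (valence 4) → 0 H
  atom 9: O, bond orders sum to 2 (valence 2) → 0 H
  atom 10: N, bond orders sum to 1 (valence 3) → 2 H
  atom 11: C, bond orders sum to 3 (valence 4) → 1 H
  atom 12: C, bond orders sum to 4 (valence 4) → 0 H
  atom 13: O, bond orders sum to 2 (valence 2) → 0 H
  atom 14: O, bond orders sum to 2 (valence 2) → 0 H
  atom 15: C, bond orders sum to 1 (valence 4) → 3 H
Totals → C:9, H:15, Cl:1, N:2, O:3.

C9H15ClN2O3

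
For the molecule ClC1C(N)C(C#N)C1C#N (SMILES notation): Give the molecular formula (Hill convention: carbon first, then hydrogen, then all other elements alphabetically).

Walk through each heavy atom and fill implicit hydrogens from standard valence (C 4, N 3, O 2, S 2, halogen 1):
  atom 1: Cl (halogen, monovalent) → 0 H
  atom 2: C, bond orders sum to 3 (valence 4) → 1 H
  atom 3: C, bond orders sum to 3 (valence 4) → 1 H
  atom 4: N, bond orders sum to 1 (valence 3) → 2 H
  atom 5: C, bond orders sum to 3 (valence 4) → 1 H
  atom 6: C, bond orders sum to 4 (valence 4) → 0 H
  atom 7: N, bond orders sum to 3 (valence 3) → 0 H
  atom 8: C, bond orders sum to 3 (valence 4) → 1 H
  atom 9: C, bond orders sum to 4 (valence 4) → 0 H
  atom 10: N, bond orders sum to 3 (valence 3) → 0 H
Totals → C:6, H:6, Cl:1, N:3.

C6H6ClN3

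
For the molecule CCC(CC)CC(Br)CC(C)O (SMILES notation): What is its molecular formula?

Walk through each heavy atom and fill implicit hydrogens from standard valence (C 4, N 3, O 2, S 2, halogen 1):
  atom 1: C, bond orders sum to 1 (valence 4) → 3 H
  atom 2: C, bond orders sum to 2 (valence 4) → 2 H
  atom 3: C, bond orders sum to 3 (valence 4) → 1 H
  atom 4: C, bond orders sum to 2 (valence 4) → 2 H
  atom 5: C, bond orders sum to 1 (valence 4) → 3 H
  atom 6: C, bond orders sum to 2 (valence 4) → 2 H
  atom 7: C, bond orders sum to 3 (valence 4) → 1 H
  atom 8: Br (halogen, monovalent) → 0 H
  atom 9: C, bond orders sum to 2 (valence 4) → 2 H
  atom 10: C, bond orders sum to 3 (valence 4) → 1 H
  atom 11: C, bond orders sum to 1 (valence 4) → 3 H
  atom 12: O, bond orders sum to 1 (valence 2) → 1 H
Totals → C:10, H:21, Br:1, O:1.
In Hill order: C10H21BrO.

C10H21BrO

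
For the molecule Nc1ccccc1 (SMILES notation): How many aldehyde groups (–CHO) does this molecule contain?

Scan the SMILES for the aldehyde motif — none present.
Groups that are present: 1 primary amine.

0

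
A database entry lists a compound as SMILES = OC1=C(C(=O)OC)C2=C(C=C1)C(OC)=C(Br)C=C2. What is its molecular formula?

Walk through each heavy atom and fill implicit hydrogens from standard valence (C 4, N 3, O 2, S 2, halogen 1):
  atom 1: O, bond orders sum to 1 (valence 2) → 1 H
  atom 2: C, bond orders sum to 4 (valence 4) → 0 H
  atom 3: C, bond orders sum to 4 (valence 4) → 0 H
  atom 4: C, bond orders sum to 4 (valence 4) → 0 H
  atom 5: O, bond orders sum to 2 (valence 2) → 0 H
  atom 6: O, bond orders sum to 2 (valence 2) → 0 H
  atom 7: C, bond orders sum to 1 (valence 4) → 3 H
  atom 8: C, bond orders sum to 4 (valence 4) → 0 H
  atom 9: C, bond orders sum to 4 (valence 4) → 0 H
  atom 10: C, bond orders sum to 3 (valence 4) → 1 H
  atom 11: C, bond orders sum to 3 (valence 4) → 1 H
  atom 12: C, bond orders sum to 4 (valence 4) → 0 H
  atom 13: O, bond orders sum to 2 (valence 2) → 0 H
  atom 14: C, bond orders sum to 1 (valence 4) → 3 H
  atom 15: C, bond orders sum to 4 (valence 4) → 0 H
  atom 16: Br (halogen, monovalent) → 0 H
  atom 17: C, bond orders sum to 3 (valence 4) → 1 H
  atom 18: C, bond orders sum to 3 (valence 4) → 1 H
Totals → C:13, H:11, Br:1, O:4.
In Hill order: C13H11BrO4.

C13H11BrO4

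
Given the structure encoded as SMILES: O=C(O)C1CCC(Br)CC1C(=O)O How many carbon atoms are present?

Count every carbon token in the SMILES (each C, including those in ring-closure positions and inside branches).
Carbon count: 8.

8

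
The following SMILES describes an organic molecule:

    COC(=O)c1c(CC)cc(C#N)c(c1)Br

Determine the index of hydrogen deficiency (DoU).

7

Molecular formula: C11H10BrNO2.
DoU = (2C + 2 + N − H − X) / 2, where X is the halogen count and O/S are ignored.
    = (2·11 + 2 + 1 − 10 − 1) / 2 = 14 / 2 = 7.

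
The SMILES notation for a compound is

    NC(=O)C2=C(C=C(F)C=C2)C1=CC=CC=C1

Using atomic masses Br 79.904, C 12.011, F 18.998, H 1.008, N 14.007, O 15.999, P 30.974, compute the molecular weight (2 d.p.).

215.23 g/mol

First, the molecular formula is C13H10FNO (counting implicit H from valence).
  C: 13 × 12.011 = 156.143
  F: 1 × 18.998 = 18.998
  H: 10 × 1.008 = 10.080
  N: 1 × 14.007 = 14.007
  O: 1 × 15.999 = 15.999
Sum: 13×12.011 + 1×18.998 + 10×1.008 + 1×14.007 + 1×15.999 = 215.227 → 215.23 g/mol.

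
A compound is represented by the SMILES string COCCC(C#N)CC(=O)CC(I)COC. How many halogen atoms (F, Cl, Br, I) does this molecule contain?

1

Halogen atoms appear at heavy-atom position 13 (1×I).
Other groups present: 2 ether, 1 ketone, 1 nitrile.
Halogen count: 1.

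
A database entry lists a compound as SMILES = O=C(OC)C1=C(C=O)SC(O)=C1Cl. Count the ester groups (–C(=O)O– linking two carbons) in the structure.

1

The ester motif appears at heavy-atom position 2 in the SMILES.
Other groups present: 1 aldehyde, 1 hydroxyl.
Ester count: 1.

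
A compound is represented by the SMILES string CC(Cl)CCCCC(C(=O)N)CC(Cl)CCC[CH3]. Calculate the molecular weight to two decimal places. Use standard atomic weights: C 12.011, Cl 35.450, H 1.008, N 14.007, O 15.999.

296.28 g/mol

First, the molecular formula is C14H27Cl2NO (counting implicit H from valence).
  C: 14 × 12.011 = 168.154
  Cl: 2 × 35.450 = 70.900
  H: 27 × 1.008 = 27.216
  N: 1 × 14.007 = 14.007
  O: 1 × 15.999 = 15.999
Sum: 14×12.011 + 2×35.450 + 27×1.008 + 1×14.007 + 1×15.999 = 296.276 → 296.28 g/mol.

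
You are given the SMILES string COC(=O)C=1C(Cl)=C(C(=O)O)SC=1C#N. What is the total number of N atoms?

1

Scan the SMILES for N atoms (remember two-letter symbols like Cl and Br are single atoms).
Nitrogen count: 1.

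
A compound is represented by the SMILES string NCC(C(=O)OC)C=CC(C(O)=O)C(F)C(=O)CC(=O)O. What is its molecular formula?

C12H16FNO7

Walk through each heavy atom and fill implicit hydrogens from standard valence (C 4, N 3, O 2, S 2, halogen 1):
  atom 1: N, bond orders sum to 1 (valence 3) → 2 H
  atom 2: C, bond orders sum to 2 (valence 4) → 2 H
  atom 3: C, bond orders sum to 3 (valence 4) → 1 H
  atom 4: C, bond orders sum to 4 (valence 4) → 0 H
  atom 5: O, bond orders sum to 2 (valence 2) → 0 H
  atom 6: O, bond orders sum to 2 (valence 2) → 0 H
  atom 7: C, bond orders sum to 1 (valence 4) → 3 H
  atom 8: C, bond orders sum to 3 (valence 4) → 1 H
  atom 9: C, bond orders sum to 3 (valence 4) → 1 H
  atom 10: C, bond orders sum to 3 (valence 4) → 1 H
  atom 11: C, bond orders sum to 4 (valence 4) → 0 H
  atom 12: O, bond orders sum to 1 (valence 2) → 1 H
  atom 13: O, bond orders sum to 2 (valence 2) → 0 H
  atom 14: C, bond orders sum to 3 (valence 4) → 1 H
  atom 15: F (halogen, monovalent) → 0 H
  atom 16: C, bond orders sum to 4 (valence 4) → 0 H
  atom 17: O, bond orders sum to 2 (valence 2) → 0 H
  atom 18: C, bond orders sum to 2 (valence 4) → 2 H
  atom 19: C, bond orders sum to 4 (valence 4) → 0 H
  atom 20: O, bond orders sum to 2 (valence 2) → 0 H
  atom 21: O, bond orders sum to 1 (valence 2) → 1 H
Totals → C:12, H:16, F:1, N:1, O:7.
In Hill order: C12H16FNO7.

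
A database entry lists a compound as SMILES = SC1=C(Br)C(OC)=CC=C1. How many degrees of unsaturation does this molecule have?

4

Molecular formula: C7H7BrOS.
DoU = (2C + 2 + N − H − X) / 2, where X is the halogen count and O/S are ignored.
    = (2·7 + 2 + 0 − 7 − 1) / 2 = 8 / 2 = 4.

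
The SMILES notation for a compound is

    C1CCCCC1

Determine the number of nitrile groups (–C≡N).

Scan the SMILES for the nitrile motif — none present.

0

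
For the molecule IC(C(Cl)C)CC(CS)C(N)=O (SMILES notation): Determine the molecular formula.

C7H13ClINOS

Walk through each heavy atom and fill implicit hydrogens from standard valence (C 4, N 3, O 2, S 2, halogen 1):
  atom 1: I (halogen, monovalent) → 0 H
  atom 2: C, bond orders sum to 3 (valence 4) → 1 H
  atom 3: C, bond orders sum to 3 (valence 4) → 1 H
  atom 4: Cl (halogen, monovalent) → 0 H
  atom 5: C, bond orders sum to 1 (valence 4) → 3 H
  atom 6: C, bond orders sum to 2 (valence 4) → 2 H
  atom 7: C, bond orders sum to 3 (valence 4) → 1 H
  atom 8: C, bond orders sum to 2 (valence 4) → 2 H
  atom 9: S, bond orders sum to 1 (valence 2) → 1 H
  atom 10: C, bond orders sum to 4 (valence 4) → 0 H
  atom 11: N, bond orders sum to 1 (valence 3) → 2 H
  atom 12: O, bond orders sum to 2 (valence 2) → 0 H
Totals → C:7, H:13, Cl:1, I:1, N:1, O:1, S:1.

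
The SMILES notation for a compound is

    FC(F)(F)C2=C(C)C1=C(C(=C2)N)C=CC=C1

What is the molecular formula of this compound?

C12H10F3N

Walk through each heavy atom and fill implicit hydrogens from standard valence (C 4, N 3, O 2, S 2, halogen 1):
  atom 1: F (halogen, monovalent) → 0 H
  atom 2: C, bond orders sum to 4 (valence 4) → 0 H
  atom 3: F (halogen, monovalent) → 0 H
  atom 4: F (halogen, monovalent) → 0 H
  atom 5: C, bond orders sum to 4 (valence 4) → 0 H
  atom 6: C, bond orders sum to 4 (valence 4) → 0 H
  atom 7: C, bond orders sum to 1 (valence 4) → 3 H
  atom 8: C, bond orders sum to 4 (valence 4) → 0 H
  atom 9: C, bond orders sum to 4 (valence 4) → 0 H
  atom 10: C, bond orders sum to 4 (valence 4) → 0 H
  atom 11: C, bond orders sum to 3 (valence 4) → 1 H
  atom 12: N, bond orders sum to 1 (valence 3) → 2 H
  atom 13: C, bond orders sum to 3 (valence 4) → 1 H
  atom 14: C, bond orders sum to 3 (valence 4) → 1 H
  atom 15: C, bond orders sum to 3 (valence 4) → 1 H
  atom 16: C, bond orders sum to 3 (valence 4) → 1 H
Totals → C:12, H:10, F:3, N:1.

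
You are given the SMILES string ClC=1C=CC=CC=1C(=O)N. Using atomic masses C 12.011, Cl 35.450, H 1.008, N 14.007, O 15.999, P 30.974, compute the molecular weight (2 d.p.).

155.58 g/mol

First, the molecular formula is C7H6ClNO (counting implicit H from valence).
  C: 7 × 12.011 = 84.077
  Cl: 1 × 35.450 = 35.450
  H: 6 × 1.008 = 6.048
  N: 1 × 14.007 = 14.007
  O: 1 × 15.999 = 15.999
Sum: 7×12.011 + 1×35.450 + 6×1.008 + 1×14.007 + 1×15.999 = 155.581 → 155.58 g/mol.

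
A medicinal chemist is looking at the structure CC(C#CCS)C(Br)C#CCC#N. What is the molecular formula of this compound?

Walk through each heavy atom and fill implicit hydrogens from standard valence (C 4, N 3, O 2, S 2, halogen 1):
  atom 1: C, bond orders sum to 1 (valence 4) → 3 H
  atom 2: C, bond orders sum to 3 (valence 4) → 1 H
  atom 3: C, bond orders sum to 4 (valence 4) → 0 H
  atom 4: C, bond orders sum to 4 (valence 4) → 0 H
  atom 5: C, bond orders sum to 2 (valence 4) → 2 H
  atom 6: S, bond orders sum to 1 (valence 2) → 1 H
  atom 7: C, bond orders sum to 3 (valence 4) → 1 H
  atom 8: Br (halogen, monovalent) → 0 H
  atom 9: C, bond orders sum to 4 (valence 4) → 0 H
  atom 10: C, bond orders sum to 4 (valence 4) → 0 H
  atom 11: C, bond orders sum to 2 (valence 4) → 2 H
  atom 12: C, bond orders sum to 4 (valence 4) → 0 H
  atom 13: N, bond orders sum to 3 (valence 3) → 0 H
Totals → C:10, H:10, Br:1, N:1, S:1.

C10H10BrNS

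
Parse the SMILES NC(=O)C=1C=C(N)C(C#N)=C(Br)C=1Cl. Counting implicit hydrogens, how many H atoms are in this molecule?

5

Walk through each heavy atom and fill implicit hydrogens from standard valence (C 4, N 3, O 2, S 2, halogen 1):
  atom 1: N, bond orders sum to 1 (valence 3) → 2 H
  atom 2: C, bond orders sum to 4 (valence 4) → 0 H
  atom 3: O, bond orders sum to 2 (valence 2) → 0 H
  atom 4: C, bond orders sum to 4 (valence 4) → 0 H
  atom 5: C, bond orders sum to 3 (valence 4) → 1 H
  atom 6: C, bond orders sum to 4 (valence 4) → 0 H
  atom 7: N, bond orders sum to 1 (valence 3) → 2 H
  atom 8: C, bond orders sum to 4 (valence 4) → 0 H
  atom 9: C, bond orders sum to 4 (valence 4) → 0 H
  atom 10: N, bond orders sum to 3 (valence 3) → 0 H
  atom 11: C, bond orders sum to 4 (valence 4) → 0 H
  atom 12: Br (halogen, monovalent) → 0 H
  atom 13: C, bond orders sum to 4 (valence 4) → 0 H
  atom 14: Cl (halogen, monovalent) → 0 H
Total hydrogens: 5.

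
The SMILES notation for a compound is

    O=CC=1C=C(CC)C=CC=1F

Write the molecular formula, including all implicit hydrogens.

Walk through each heavy atom and fill implicit hydrogens from standard valence (C 4, N 3, O 2, S 2, halogen 1):
  atom 1: O, bond orders sum to 2 (valence 2) → 0 H
  atom 2: C, bond orders sum to 3 (valence 4) → 1 H
  atom 3: C, bond orders sum to 4 (valence 4) → 0 H
  atom 4: C, bond orders sum to 3 (valence 4) → 1 H
  atom 5: C, bond orders sum to 4 (valence 4) → 0 H
  atom 6: C, bond orders sum to 2 (valence 4) → 2 H
  atom 7: C, bond orders sum to 1 (valence 4) → 3 H
  atom 8: C, bond orders sum to 3 (valence 4) → 1 H
  atom 9: C, bond orders sum to 3 (valence 4) → 1 H
  atom 10: C, bond orders sum to 4 (valence 4) → 0 H
  atom 11: F (halogen, monovalent) → 0 H
Totals → C:9, H:9, F:1, O:1.
In Hill order: C9H9FO.

C9H9FO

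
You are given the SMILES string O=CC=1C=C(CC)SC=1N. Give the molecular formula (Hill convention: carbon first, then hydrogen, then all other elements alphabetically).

Walk through each heavy atom and fill implicit hydrogens from standard valence (C 4, N 3, O 2, S 2, halogen 1):
  atom 1: O, bond orders sum to 2 (valence 2) → 0 H
  atom 2: C, bond orders sum to 3 (valence 4) → 1 H
  atom 3: C, bond orders sum to 4 (valence 4) → 0 H
  atom 4: C, bond orders sum to 3 (valence 4) → 1 H
  atom 5: C, bond orders sum to 4 (valence 4) → 0 H
  atom 6: C, bond orders sum to 2 (valence 4) → 2 H
  atom 7: C, bond orders sum to 1 (valence 4) → 3 H
  atom 8: S, bond orders sum to 2 (valence 2) → 0 H
  atom 9: C, bond orders sum to 4 (valence 4) → 0 H
  atom 10: N, bond orders sum to 1 (valence 3) → 2 H
Totals → C:7, H:9, N:1, O:1, S:1.
In Hill order: C7H9NOS.

C7H9NOS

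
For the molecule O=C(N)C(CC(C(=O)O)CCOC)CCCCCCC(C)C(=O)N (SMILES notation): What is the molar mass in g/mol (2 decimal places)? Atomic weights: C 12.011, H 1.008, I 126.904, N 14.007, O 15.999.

344.45 g/mol

First, the molecular formula is C17H32N2O5 (counting implicit H from valence).
  C: 17 × 12.011 = 204.187
  H: 32 × 1.008 = 32.256
  N: 2 × 14.007 = 28.014
  O: 5 × 15.999 = 79.995
Sum: 17×12.011 + 32×1.008 + 2×14.007 + 5×15.999 = 344.452 → 344.45 g/mol.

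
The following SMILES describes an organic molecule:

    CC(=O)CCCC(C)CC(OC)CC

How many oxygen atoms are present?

2

Scan the SMILES for O atoms (remember two-letter symbols like Cl and Br are single atoms).
Oxygen count: 2.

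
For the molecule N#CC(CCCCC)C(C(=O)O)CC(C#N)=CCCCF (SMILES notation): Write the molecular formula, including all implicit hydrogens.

Walk through each heavy atom and fill implicit hydrogens from standard valence (C 4, N 3, O 2, S 2, halogen 1):
  atom 1: N, bond orders sum to 3 (valence 3) → 0 H
  atom 2: C, bond orders sum to 4 (valence 4) → 0 H
  atom 3: C, bond orders sum to 3 (valence 4) → 1 H
  atom 4: C, bond orders sum to 2 (valence 4) → 2 H
  atom 5: C, bond orders sum to 2 (valence 4) → 2 H
  atom 6: C, bond orders sum to 2 (valence 4) → 2 H
  atom 7: C, bond orders sum to 2 (valence 4) → 2 H
  atom 8: C, bond orders sum to 1 (valence 4) → 3 H
  atom 9: C, bond orders sum to 3 (valence 4) → 1 H
  atom 10: C, bond orders sum to 4 (valence 4) → 0 H
  atom 11: O, bond orders sum to 2 (valence 2) → 0 H
  atom 12: O, bond orders sum to 1 (valence 2) → 1 H
  atom 13: C, bond orders sum to 2 (valence 4) → 2 H
  atom 14: C, bond orders sum to 4 (valence 4) → 0 H
  atom 15: C, bond orders sum to 4 (valence 4) → 0 H
  atom 16: N, bond orders sum to 3 (valence 3) → 0 H
  atom 17: C, bond orders sum to 3 (valence 4) → 1 H
  atom 18: C, bond orders sum to 2 (valence 4) → 2 H
  atom 19: C, bond orders sum to 2 (valence 4) → 2 H
  atom 20: C, bond orders sum to 2 (valence 4) → 2 H
  atom 21: F (halogen, monovalent) → 0 H
Totals → C:16, H:23, F:1, N:2, O:2.

C16H23FN2O2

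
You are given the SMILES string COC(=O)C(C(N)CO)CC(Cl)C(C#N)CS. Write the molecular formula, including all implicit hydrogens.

C10H17ClN2O3S

Walk through each heavy atom and fill implicit hydrogens from standard valence (C 4, N 3, O 2, S 2, halogen 1):
  atom 1: C, bond orders sum to 1 (valence 4) → 3 H
  atom 2: O, bond orders sum to 2 (valence 2) → 0 H
  atom 3: C, bond orders sum to 4 (valence 4) → 0 H
  atom 4: O, bond orders sum to 2 (valence 2) → 0 H
  atom 5: C, bond orders sum to 3 (valence 4) → 1 H
  atom 6: C, bond orders sum to 3 (valence 4) → 1 H
  atom 7: N, bond orders sum to 1 (valence 3) → 2 H
  atom 8: C, bond orders sum to 2 (valence 4) → 2 H
  atom 9: O, bond orders sum to 1 (valence 2) → 1 H
  atom 10: C, bond orders sum to 2 (valence 4) → 2 H
  atom 11: C, bond orders sum to 3 (valence 4) → 1 H
  atom 12: Cl (halogen, monovalent) → 0 H
  atom 13: C, bond orders sum to 3 (valence 4) → 1 H
  atom 14: C, bond orders sum to 4 (valence 4) → 0 H
  atom 15: N, bond orders sum to 3 (valence 3) → 0 H
  atom 16: C, bond orders sum to 2 (valence 4) → 2 H
  atom 17: S, bond orders sum to 1 (valence 2) → 1 H
Totals → C:10, H:17, Cl:1, N:2, O:3, S:1.
In Hill order: C10H17ClN2O3S.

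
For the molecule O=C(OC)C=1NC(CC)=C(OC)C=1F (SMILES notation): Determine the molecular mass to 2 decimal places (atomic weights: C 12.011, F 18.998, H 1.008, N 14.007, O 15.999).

201.20 g/mol

First, the molecular formula is C9H12FNO3 (counting implicit H from valence).
  C: 9 × 12.011 = 108.099
  F: 1 × 18.998 = 18.998
  H: 12 × 1.008 = 12.096
  N: 1 × 14.007 = 14.007
  O: 3 × 15.999 = 47.997
Sum: 9×12.011 + 1×18.998 + 12×1.008 + 1×14.007 + 3×15.999 = 201.197 → 201.20 g/mol.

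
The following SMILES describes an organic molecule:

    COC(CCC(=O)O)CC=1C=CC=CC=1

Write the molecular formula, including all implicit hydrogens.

C12H16O3

Walk through each heavy atom and fill implicit hydrogens from standard valence (C 4, N 3, O 2, S 2, halogen 1):
  atom 1: C, bond orders sum to 1 (valence 4) → 3 H
  atom 2: O, bond orders sum to 2 (valence 2) → 0 H
  atom 3: C, bond orders sum to 3 (valence 4) → 1 H
  atom 4: C, bond orders sum to 2 (valence 4) → 2 H
  atom 5: C, bond orders sum to 2 (valence 4) → 2 H
  atom 6: C, bond orders sum to 4 (valence 4) → 0 H
  atom 7: O, bond orders sum to 2 (valence 2) → 0 H
  atom 8: O, bond orders sum to 1 (valence 2) → 1 H
  atom 9: C, bond orders sum to 2 (valence 4) → 2 H
  atom 10: C, bond orders sum to 4 (valence 4) → 0 H
  atom 11: C, bond orders sum to 3 (valence 4) → 1 H
  atom 12: C, bond orders sum to 3 (valence 4) → 1 H
  atom 13: C, bond orders sum to 3 (valence 4) → 1 H
  atom 14: C, bond orders sum to 3 (valence 4) → 1 H
  atom 15: C, bond orders sum to 3 (valence 4) → 1 H
Totals → C:12, H:16, O:3.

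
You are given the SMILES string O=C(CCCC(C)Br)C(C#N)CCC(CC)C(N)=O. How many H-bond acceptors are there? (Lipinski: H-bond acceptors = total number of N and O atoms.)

4

N atoms: 2; O atoms: 2.
Lipinski HBA = 2 + 2 = 4.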